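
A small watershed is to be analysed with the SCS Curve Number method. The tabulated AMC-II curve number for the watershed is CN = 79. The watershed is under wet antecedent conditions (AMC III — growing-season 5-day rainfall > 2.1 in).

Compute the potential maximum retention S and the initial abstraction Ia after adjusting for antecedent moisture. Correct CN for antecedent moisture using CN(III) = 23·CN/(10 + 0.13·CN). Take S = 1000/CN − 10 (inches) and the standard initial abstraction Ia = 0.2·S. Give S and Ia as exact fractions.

Wet (AMC III): CN(III) = 23·79/(10 + 0.13·79) = 1817/(2027/100) = 181700/2027 ≈ 89.640
S = 1000/(181700/2027) − 10 = 2100/1817 in ≈ 1.156 in
Ia = 0.2·(2100/1817) = 420/1817 in ≈ 0.231 in

S = 2100/1817 in ≈ 1.156 in; Ia = 420/1817 in ≈ 0.231 in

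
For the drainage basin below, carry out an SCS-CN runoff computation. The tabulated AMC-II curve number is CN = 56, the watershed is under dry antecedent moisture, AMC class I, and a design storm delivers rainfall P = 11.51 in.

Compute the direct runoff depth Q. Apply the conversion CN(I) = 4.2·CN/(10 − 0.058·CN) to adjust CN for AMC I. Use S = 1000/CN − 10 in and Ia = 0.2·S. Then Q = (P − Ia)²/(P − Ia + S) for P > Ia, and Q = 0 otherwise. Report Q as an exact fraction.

Dry (AMC I): CN(I) = 4.2·56/(10 − 0.058·56) = (1176/5)/(844/125) = 7350/211 ≈ 34.834
S = 1000/(7350/211) − 10 = 2750/147 in ≈ 18.707 in
Initial abstraction Ia = S/5 = (2750/147)/5 = 550/147 ≈ 3.741 in
Since P=11.510 > Ia=3.741: effective rainfall P−Ia = 114197/14700 in
Q: (114197/14700)² ÷ (389197/14700) = 13040954809/5721195900 in (≈ 2.279 in)

Q = 13040954809/5721195900 in ≈ 2.279 in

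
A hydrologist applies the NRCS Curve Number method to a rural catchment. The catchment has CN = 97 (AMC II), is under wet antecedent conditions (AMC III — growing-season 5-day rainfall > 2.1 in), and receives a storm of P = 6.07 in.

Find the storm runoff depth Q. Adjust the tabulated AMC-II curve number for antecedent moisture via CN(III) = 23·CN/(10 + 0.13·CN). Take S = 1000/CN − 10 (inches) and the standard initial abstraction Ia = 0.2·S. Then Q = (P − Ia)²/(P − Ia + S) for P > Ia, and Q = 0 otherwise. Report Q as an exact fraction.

Adjust CN=97 to AMC III: 23·97/(10 + 0.13·97) → 2231 ÷ (2261/100) = 223100/2261 ≈ 98.673
S = 1000/(223100/2261) − 10 = 300/2231 in ≈ 0.134 in
Ia = 0.2S: 0.2·0.134 = 0.027 in (exactly 60/2231)
P − Ia = 6.070 − 0.027 = 1348217/223100 ≈ 6.043 in (> 0, runoff occurs)
Q = (1348217/223100)²/((1348217/223100) + 300/2231) = (1817689079089/49773610000)/(1378217/223100) = 1817689079089/307480212700 in ≈ 5.912 in

Q = 1817689079089/307480212700 in ≈ 5.912 in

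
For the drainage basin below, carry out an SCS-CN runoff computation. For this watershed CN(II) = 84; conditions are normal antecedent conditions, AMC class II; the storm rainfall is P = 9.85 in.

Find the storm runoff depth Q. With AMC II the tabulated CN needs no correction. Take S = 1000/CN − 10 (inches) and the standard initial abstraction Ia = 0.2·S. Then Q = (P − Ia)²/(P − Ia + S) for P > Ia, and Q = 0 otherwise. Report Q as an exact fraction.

Q = 15816529/2006340 in ≈ 7.883 in

CN(II) = 84; AMC II needs no correction.
Max retention: S = 1000/84 − 10 = 40/21 in (≈ 1.905 in)
Ia = 0.2S: 0.2·1.905 = 0.381 in (exactly 8/21)
Excess rainfall: 9.850 − 0.381 = 9.469 in; P > Ia so Q > 0
Runoff Q = (P−Ia)²/(P−Ia+S) = (9.469)²/(9.469+1.905) = 15816529/2006340 ≈ 7.883 in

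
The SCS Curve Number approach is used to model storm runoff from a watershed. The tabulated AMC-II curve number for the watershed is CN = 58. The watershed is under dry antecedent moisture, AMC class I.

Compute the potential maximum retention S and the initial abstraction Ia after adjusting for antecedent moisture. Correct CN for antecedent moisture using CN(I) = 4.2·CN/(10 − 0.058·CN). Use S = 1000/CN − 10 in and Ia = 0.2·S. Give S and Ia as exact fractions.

CN(I) from CN(II)=58: (4.2·58)/(10 − 0.058·58) = 2900/79 ≈ 36.709
S = 1000/(2900/79) − 10 = 500/29 in ≈ 17.241 in
Ia = 0.2·(500/29) = 100/29 in ≈ 3.448 in

S = 500/29 in ≈ 17.241 in; Ia = 100/29 in ≈ 3.448 in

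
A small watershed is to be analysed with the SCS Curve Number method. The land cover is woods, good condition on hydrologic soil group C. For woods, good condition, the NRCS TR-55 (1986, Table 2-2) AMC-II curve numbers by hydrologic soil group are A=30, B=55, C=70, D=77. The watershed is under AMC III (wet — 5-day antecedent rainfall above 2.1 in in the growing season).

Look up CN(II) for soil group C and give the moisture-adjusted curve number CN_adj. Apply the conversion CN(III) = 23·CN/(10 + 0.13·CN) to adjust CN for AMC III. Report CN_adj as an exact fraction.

CN_adj = 16100/191 ≈ 84.293

NRCS table: woods, good condition, soil group C → CN(II) = 70
CN(III) from CN(II)=70: (23·70)/(10 + 0.13·70) = 16100/191 ≈ 84.293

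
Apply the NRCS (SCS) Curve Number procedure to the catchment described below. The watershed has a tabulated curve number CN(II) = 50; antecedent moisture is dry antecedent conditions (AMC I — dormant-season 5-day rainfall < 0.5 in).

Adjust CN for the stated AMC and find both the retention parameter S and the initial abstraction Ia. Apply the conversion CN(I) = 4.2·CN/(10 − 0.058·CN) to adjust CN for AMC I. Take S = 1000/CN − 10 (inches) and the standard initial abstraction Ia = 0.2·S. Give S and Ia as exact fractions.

S = 500/21 in ≈ 23.810 in; Ia = 100/21 in ≈ 4.762 in

CN(I) from CN(II)=50: (4.2·50)/(10 − 0.058·50) = 2100/71 ≈ 29.577
Retention S: 1000/CN − 10 with CN=29.577 → S = 500/21 ≈ 23.810 in
Ia = 0.2·(500/21) = 100/21 in ≈ 4.762 in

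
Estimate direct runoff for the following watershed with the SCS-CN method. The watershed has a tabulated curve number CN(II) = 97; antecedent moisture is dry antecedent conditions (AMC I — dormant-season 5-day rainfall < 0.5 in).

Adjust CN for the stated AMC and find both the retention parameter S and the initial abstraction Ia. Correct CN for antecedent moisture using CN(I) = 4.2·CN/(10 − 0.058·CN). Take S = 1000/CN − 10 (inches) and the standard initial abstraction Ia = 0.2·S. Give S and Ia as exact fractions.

S = 500/679 in ≈ 0.736 in; Ia = 100/679 in ≈ 0.147 in

Adjust CN=97 to AMC I: 4.2·97/(10 − 0.058·97) → (2037/5) ÷ (2187/500) = 67900/729 ≈ 93.141
Retention S: 1000/CN − 10 with CN=93.141 → S = 500/679 ≈ 0.736 in
Initial abstraction Ia = S/5 = (500/679)/5 = 100/679 ≈ 0.147 in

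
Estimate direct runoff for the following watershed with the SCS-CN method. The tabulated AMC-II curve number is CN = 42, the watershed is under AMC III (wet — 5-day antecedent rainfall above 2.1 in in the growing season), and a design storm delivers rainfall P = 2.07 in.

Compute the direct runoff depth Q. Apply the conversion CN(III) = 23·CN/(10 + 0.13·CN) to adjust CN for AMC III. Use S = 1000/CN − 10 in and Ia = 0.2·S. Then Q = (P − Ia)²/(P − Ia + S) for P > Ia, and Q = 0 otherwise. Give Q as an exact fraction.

Adjust CN=42 to AMC III: 23·42/(10 + 0.13·42) → 966 ÷ (773/50) = 48300/773 ≈ 62.484
Max retention: S = 1000/(48300/773) − 10 = 2900/483 in (≈ 6.004 in)
Initial abstraction Ia = S/5 = (2900/483)/5 = 580/483 ≈ 1.201 in
P − Ia = 2.070 − 1.201 = 41981/48300 ≈ 0.869 in (> 0, runoff occurs)
Q: (41981/48300)² ÷ (331981/48300) = 1762404361/16034682300 in (≈ 0.110 in)

Q = 1762404361/16034682300 in ≈ 0.110 in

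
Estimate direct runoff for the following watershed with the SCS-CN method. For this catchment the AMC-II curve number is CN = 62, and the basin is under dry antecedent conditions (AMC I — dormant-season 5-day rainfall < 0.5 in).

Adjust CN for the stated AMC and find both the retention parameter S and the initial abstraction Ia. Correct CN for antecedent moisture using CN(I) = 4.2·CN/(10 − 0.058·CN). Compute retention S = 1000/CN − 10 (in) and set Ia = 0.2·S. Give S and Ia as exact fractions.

S = 9500/651 in ≈ 14.593 in; Ia = 1900/651 in ≈ 2.919 in

Adjust CN=62 to AMC I: 4.2·62/(10 − 0.058·62) → (1302/5) ÷ (1601/250) = 65100/1601 ≈ 40.662
S = 1000/(65100/1601) − 10 = 9500/651 in ≈ 14.593 in
Initial abstraction Ia = S/5 = (9500/651)/5 = 1900/651 ≈ 2.919 in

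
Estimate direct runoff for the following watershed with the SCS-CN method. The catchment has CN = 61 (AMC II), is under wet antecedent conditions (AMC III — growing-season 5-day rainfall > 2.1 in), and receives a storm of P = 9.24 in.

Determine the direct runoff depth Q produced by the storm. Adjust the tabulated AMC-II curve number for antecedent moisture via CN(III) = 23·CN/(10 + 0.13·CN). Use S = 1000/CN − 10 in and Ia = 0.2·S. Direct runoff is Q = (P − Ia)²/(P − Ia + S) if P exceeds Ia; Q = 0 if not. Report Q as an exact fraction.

Q = 10308543961/1567045775 in ≈ 6.578 in

CN(III) from CN(II)=61: (23·61)/(10 + 0.13·61) = 140300/1793 ≈ 78.249
Max retention: S = 1000/(140300/1793) − 10 = 3900/1403 in (≈ 2.780 in)
Initial abstraction Ia = S/5 = (3900/1403)/5 = 780/1403 ≈ 0.556 in
Since P=9.240 > Ia=0.556: effective rainfall P−Ia = 304593/35075 in
Q = (304593/35075)²/((304593/35075) + 3900/1403) = (92776895649/1230255625)/(402093/35075) = 10308543961/1567045775 in ≈ 6.578 in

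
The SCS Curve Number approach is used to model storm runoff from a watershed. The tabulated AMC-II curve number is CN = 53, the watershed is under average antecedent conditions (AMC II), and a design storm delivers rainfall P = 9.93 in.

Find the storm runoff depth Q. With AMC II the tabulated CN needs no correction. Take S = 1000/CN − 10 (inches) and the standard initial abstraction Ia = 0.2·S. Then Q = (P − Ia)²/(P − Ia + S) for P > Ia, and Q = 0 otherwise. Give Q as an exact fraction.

Average conditions: CN = 53 (no AMC adjustment).
Max retention: S = 1000/53 − 10 = 470/53 in (≈ 8.868 in)
Ia = 0.2S: 0.2·8.868 = 1.774 in (exactly 94/53)
Since P=9.930 > Ia=1.774: effective rainfall P−Ia = 43229/5300 in
Q = (43229/5300)²/((43229/5300) + 470/53) = (1868746441/28090000)/(90229/5300) = 1868746441/478213700 in ≈ 3.908 in

Q = 1868746441/478213700 in ≈ 3.908 in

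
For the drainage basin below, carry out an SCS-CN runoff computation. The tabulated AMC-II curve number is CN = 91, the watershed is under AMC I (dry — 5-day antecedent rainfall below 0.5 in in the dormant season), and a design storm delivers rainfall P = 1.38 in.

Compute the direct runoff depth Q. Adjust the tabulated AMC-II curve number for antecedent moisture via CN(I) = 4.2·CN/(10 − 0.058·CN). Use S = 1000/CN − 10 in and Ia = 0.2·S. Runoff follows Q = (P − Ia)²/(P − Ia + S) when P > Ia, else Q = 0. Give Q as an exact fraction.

Q = 279425403/1103634350 in ≈ 0.253 in

CN(I) from CN(II)=91: (4.2·91)/(10 − 0.058·91) = 63700/787 ≈ 80.940
Retention S: 1000/CN − 10 with CN=80.940 → S = 1500/637 ≈ 2.355 in
Ia = 0.2S: 0.2·2.355 = 0.471 in (exactly 300/637)
Excess rainfall: 1.380 − 0.471 = 0.909 in; P > Ia so Q > 0
Q: (28953/31850)² ÷ (103953/31850) = 279425403/1103634350 in (≈ 0.253 in)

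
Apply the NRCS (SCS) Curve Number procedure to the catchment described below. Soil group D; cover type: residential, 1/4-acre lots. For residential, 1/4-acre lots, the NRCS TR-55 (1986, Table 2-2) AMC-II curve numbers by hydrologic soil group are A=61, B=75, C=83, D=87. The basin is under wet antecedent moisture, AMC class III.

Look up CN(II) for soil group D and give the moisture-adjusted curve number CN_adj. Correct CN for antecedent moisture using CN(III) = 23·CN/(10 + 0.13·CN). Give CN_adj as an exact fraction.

NRCS table: residential, 1/4-acre lots, soil group D → CN(II) = 87
CN(III) from CN(II)=87: (23·87)/(10 + 0.13·87) = 200100/2131 ≈ 93.900

CN_adj = 200100/2131 ≈ 93.900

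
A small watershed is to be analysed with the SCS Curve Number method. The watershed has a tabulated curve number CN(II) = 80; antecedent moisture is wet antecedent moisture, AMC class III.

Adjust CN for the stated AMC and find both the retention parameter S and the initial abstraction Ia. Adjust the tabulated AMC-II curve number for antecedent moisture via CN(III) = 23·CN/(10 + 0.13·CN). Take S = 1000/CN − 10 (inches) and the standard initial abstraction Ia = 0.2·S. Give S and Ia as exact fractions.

S = 25/23 in ≈ 1.087 in; Ia = 5/23 in ≈ 0.217 in

CN(III) from CN(II)=80: (23·80)/(10 + 0.13·80) = 4600/51 ≈ 90.196
S = 1000/(4600/51) − 10 = 25/23 in ≈ 1.087 in
Ia = 0.2·(25/23) = 5/23 in ≈ 0.217 in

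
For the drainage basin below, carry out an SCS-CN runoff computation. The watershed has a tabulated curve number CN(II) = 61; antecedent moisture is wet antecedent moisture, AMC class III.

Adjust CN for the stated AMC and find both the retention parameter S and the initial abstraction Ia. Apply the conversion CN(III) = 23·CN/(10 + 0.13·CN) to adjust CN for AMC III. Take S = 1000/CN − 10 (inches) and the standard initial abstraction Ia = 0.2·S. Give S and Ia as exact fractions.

Adjust CN=61 to AMC III: 23·61/(10 + 0.13·61) → 1403 ÷ (1793/100) = 140300/1793 ≈ 78.249
Retention S: 1000/CN − 10 with CN=78.249 → S = 3900/1403 ≈ 2.780 in
Ia = 0.2·(3900/1403) = 780/1403 in ≈ 0.556 in

S = 3900/1403 in ≈ 2.780 in; Ia = 780/1403 in ≈ 0.556 in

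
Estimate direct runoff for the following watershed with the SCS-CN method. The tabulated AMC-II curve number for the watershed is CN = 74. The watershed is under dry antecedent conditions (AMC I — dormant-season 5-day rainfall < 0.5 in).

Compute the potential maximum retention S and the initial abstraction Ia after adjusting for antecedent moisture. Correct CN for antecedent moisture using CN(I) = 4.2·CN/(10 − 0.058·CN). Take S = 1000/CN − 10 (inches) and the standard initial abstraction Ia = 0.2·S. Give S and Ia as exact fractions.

S = 6500/777 in ≈ 8.366 in; Ia = 1300/777 in ≈ 1.673 in

Dry (AMC I): CN(I) = 4.2·74/(10 − 0.058·74) = (1554/5)/(1427/250) = 77700/1427 ≈ 54.450
S = 1000/(77700/1427) − 10 = 6500/777 in ≈ 8.366 in
Initial abstraction Ia = S/5 = (6500/777)/5 = 1300/777 ≈ 1.673 in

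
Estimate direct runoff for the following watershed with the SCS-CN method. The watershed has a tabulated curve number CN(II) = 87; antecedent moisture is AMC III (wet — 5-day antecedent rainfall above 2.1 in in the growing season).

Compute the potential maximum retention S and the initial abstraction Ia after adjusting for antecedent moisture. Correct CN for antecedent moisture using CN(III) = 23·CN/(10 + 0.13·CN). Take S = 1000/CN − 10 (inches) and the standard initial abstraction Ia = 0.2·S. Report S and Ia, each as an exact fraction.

S = 1300/2001 in ≈ 0.650 in; Ia = 260/2001 in ≈ 0.130 in

Wet (AMC III): CN(III) = 23·87/(10 + 0.13·87) = 2001/(2131/100) = 200100/2131 ≈ 93.900
Retention S: 1000/CN − 10 with CN=93.900 → S = 1300/2001 ≈ 0.650 in
Initial abstraction Ia = S/5 = (1300/2001)/5 = 260/2001 ≈ 0.130 in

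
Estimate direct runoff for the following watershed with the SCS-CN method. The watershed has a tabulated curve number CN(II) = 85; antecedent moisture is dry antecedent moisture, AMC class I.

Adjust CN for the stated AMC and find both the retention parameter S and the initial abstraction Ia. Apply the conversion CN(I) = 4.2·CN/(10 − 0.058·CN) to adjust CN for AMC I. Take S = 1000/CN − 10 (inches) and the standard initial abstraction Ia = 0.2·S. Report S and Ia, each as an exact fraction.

Adjust CN=85 to AMC I: 4.2·85/(10 − 0.058·85) → 357 ÷ (507/100) = 11900/169 ≈ 70.414
Max retention: S = 1000/(11900/169) − 10 = 500/119 in (≈ 4.202 in)
Ia = 0.2·(500/119) = 100/119 in ≈ 0.840 in

S = 500/119 in ≈ 4.202 in; Ia = 100/119 in ≈ 0.840 in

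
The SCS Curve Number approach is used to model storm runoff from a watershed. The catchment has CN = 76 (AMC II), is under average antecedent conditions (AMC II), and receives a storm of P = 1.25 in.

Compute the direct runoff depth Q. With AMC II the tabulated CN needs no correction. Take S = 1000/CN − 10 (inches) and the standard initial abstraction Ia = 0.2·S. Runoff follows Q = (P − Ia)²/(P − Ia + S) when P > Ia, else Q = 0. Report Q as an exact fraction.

AMC II — tabulated CN = 76 applies directly.
Max retention: S = 1000/76 − 10 = 60/19 in (≈ 3.158 in)
Ia = 0.2S: 0.2·3.158 = 0.632 in (exactly 12/19)
Since P=1.250 > Ia=0.632: effective rainfall P−Ia = 47/76 in
Q: (47/76)² ÷ (287/76) = 2209/21812 in (≈ 0.101 in)

Q = 2209/21812 in ≈ 0.101 in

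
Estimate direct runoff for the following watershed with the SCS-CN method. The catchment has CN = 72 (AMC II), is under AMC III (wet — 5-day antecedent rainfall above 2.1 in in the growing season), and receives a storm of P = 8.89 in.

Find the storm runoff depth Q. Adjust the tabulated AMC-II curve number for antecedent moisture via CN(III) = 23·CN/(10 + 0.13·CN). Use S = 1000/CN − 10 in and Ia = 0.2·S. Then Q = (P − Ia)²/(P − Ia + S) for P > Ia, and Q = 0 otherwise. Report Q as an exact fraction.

Q = 639533521/89568900 in ≈ 7.140 in

Adjust CN=72 to AMC III: 23·72/(10 + 0.13·72) → 1656 ÷ (484/25) = 10350/121 ≈ 85.537
S = 1000/(10350/121) − 10 = 350/207 in ≈ 1.691 in
Initial abstraction Ia = S/5 = (350/207)/5 = 70/207 ≈ 0.338 in
P − Ia = 8.890 − 0.338 = 177023/20700 ≈ 8.552 in (> 0, runoff occurs)
Q: (177023/20700)² ÷ (212023/20700) = 639533521/89568900 in (≈ 7.140 in)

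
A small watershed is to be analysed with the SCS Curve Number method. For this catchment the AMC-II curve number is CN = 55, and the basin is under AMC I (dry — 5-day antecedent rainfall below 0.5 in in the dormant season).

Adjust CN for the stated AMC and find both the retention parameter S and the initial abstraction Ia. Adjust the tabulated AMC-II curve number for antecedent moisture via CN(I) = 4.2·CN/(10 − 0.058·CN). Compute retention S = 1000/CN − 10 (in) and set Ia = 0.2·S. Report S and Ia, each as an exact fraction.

CN(I) from CN(II)=55: (4.2·55)/(10 − 0.058·55) = 7700/227 ≈ 33.921
S = 1000/(7700/227) − 10 = 1500/77 in ≈ 19.481 in
Ia = 0.2·(1500/77) = 300/77 in ≈ 3.896 in

S = 1500/77 in ≈ 19.481 in; Ia = 300/77 in ≈ 3.896 in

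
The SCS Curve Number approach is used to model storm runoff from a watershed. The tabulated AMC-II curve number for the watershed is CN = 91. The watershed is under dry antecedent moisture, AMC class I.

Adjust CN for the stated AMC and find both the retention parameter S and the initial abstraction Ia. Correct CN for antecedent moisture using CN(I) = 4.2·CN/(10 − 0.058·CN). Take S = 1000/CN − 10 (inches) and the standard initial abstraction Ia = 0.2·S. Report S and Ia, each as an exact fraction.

S = 1500/637 in ≈ 2.355 in; Ia = 300/637 in ≈ 0.471 in

CN(I) from CN(II)=91: (4.2·91)/(10 − 0.058·91) = 63700/787 ≈ 80.940
Retention S: 1000/CN − 10 with CN=80.940 → S = 1500/637 ≈ 2.355 in
Initial abstraction Ia = S/5 = (1500/637)/5 = 300/637 ≈ 0.471 in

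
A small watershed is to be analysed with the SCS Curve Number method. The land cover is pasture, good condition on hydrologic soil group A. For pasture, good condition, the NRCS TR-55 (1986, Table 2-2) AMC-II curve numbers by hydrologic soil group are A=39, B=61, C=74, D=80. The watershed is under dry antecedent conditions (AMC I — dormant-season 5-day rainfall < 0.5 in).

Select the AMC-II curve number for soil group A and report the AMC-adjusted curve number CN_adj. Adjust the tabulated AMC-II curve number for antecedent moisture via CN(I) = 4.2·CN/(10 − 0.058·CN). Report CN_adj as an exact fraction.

NRCS table: pasture, good condition, soil group A → CN(II) = 39
Adjust CN=39 to AMC I: 4.2·39/(10 − 0.058·39) → (819/5) ÷ (3869/500) = 81900/3869 ≈ 21.168

CN_adj = 81900/3869 ≈ 21.168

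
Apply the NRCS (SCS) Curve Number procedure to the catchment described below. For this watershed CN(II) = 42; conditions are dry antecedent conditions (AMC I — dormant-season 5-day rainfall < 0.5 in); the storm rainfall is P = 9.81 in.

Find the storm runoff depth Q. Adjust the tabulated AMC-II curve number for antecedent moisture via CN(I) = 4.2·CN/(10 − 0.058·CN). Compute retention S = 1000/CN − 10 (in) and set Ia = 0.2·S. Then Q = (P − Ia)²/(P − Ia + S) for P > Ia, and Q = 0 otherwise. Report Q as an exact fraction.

Q = 20340749641/70234586100 in ≈ 0.290 in

Adjust CN=42 to AMC I: 4.2·42/(10 − 0.058·42) → (882/5) ÷ (1891/250) = 44100/1891 ≈ 23.321
Retention S: 1000/CN − 10 with CN=23.321 → S = 14500/441 ≈ 32.880 in
Initial abstraction Ia = S/5 = (14500/441)/5 = 2900/441 ≈ 6.576 in
Excess rainfall: 9.810 − 6.576 = 3.234 in; P > Ia so Q > 0
Runoff Q = (P−Ia)²/(P−Ia+S) = (3.234)²/(3.234+32.880) = 20340749641/70234586100 ≈ 0.290 in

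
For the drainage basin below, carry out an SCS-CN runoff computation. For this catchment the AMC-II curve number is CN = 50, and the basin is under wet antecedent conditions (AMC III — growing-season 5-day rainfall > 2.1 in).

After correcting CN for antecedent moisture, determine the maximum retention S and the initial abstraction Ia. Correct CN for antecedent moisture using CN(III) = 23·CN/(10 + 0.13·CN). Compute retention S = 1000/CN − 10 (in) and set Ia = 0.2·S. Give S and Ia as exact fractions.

Adjust CN=50 to AMC III: 23·50/(10 + 0.13·50) → 1150 ÷ (33/2) = 2300/33 ≈ 69.697
S = 1000/(2300/33) − 10 = 100/23 in ≈ 4.348 in
Ia = 0.2S: 0.2·4.348 = 0.870 in (exactly 20/23)

S = 100/23 in ≈ 4.348 in; Ia = 20/23 in ≈ 0.870 in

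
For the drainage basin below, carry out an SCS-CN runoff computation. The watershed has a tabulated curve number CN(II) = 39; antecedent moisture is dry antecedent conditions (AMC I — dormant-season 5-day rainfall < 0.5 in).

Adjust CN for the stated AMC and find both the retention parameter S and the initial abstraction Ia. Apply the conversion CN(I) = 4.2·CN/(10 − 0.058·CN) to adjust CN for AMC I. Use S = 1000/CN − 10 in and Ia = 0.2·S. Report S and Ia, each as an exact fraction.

S = 30500/819 in ≈ 37.241 in; Ia = 6100/819 in ≈ 7.448 in

Dry (AMC I): CN(I) = 4.2·39/(10 − 0.058·39) = (819/5)/(3869/500) = 81900/3869 ≈ 21.168
Retention S: 1000/CN − 10 with CN=21.168 → S = 30500/819 ≈ 37.241 in
Ia = 0.2·(30500/819) = 6100/819 in ≈ 7.448 in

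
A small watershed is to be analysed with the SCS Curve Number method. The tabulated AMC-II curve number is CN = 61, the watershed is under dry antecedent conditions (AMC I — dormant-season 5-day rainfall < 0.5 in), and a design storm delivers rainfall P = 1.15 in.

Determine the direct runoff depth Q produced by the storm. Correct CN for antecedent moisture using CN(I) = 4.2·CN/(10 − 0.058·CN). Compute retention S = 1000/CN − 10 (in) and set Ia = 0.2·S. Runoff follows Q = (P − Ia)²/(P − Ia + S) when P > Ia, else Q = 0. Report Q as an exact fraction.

Q = 0 in ≈ 0.000 in

Adjust CN=61 to AMC I: 4.2·61/(10 − 0.058·61) → (1281/5) ÷ (3231/500) = 42700/1077 ≈ 39.647
Max retention: S = 1000/(42700/1077) − 10 = 6500/427 in (≈ 15.222 in)
Initial abstraction Ia = S/5 = (6500/427)/5 = 1300/427 ≈ 3.044 in
P = 1.150 ≤ Ia = 3.044 in: entire storm abstracted, Q = 0.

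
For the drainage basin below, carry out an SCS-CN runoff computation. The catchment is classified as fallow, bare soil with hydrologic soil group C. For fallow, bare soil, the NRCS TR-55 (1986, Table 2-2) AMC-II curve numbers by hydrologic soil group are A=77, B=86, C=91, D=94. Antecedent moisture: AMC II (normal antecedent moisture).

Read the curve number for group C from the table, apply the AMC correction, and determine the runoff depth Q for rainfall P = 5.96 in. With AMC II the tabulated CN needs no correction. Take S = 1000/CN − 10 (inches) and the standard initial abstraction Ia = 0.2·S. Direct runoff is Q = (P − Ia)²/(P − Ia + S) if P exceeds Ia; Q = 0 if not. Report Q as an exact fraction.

NRCS table: fallow, bare soil, soil group C → CN(II) = 91
AMC II — tabulated CN = 91 applies directly.
Max retention: S = 1000/91 − 10 = 90/91 in (≈ 0.989 in)
Ia = 0.2·(90/91) = 18/91 in ≈ 0.198 in
Excess rainfall: 5.960 − 0.198 = 5.762 in; P > Ia so Q > 0
Q = (13109/2275)²/((13109/2275) + 90/91) = (171845881/5175625)/(15359/2275) = 171845881/34941725 in ≈ 4.918 in

Q = 171845881/34941725 in ≈ 4.918 in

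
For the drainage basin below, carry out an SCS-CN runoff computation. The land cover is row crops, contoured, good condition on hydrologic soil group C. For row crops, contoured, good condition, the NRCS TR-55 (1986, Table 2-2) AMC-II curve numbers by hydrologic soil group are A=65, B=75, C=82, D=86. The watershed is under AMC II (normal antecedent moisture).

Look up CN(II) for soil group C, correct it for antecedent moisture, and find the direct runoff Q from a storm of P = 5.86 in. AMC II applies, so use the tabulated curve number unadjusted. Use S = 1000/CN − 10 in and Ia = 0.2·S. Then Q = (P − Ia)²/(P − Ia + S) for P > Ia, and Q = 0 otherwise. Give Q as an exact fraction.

NRCS table: row crops, contoured, good condition, soil group C → CN(II) = 82
Average conditions: CN = 82 (no AMC adjustment).
Retention S: 1000/CN − 10 with CN=82.000 → S = 90/41 ≈ 2.195 in
Ia = 0.2·(90/41) = 18/41 in ≈ 0.439 in
Since P=5.860 > Ia=0.439: effective rainfall P−Ia = 11113/2050 in
Runoff Q = (P−Ia)²/(P−Ia+S) = (5.421)²/(5.421+2.195) = 123498769/32006650 ≈ 3.859 in

Q = 123498769/32006650 in ≈ 3.859 in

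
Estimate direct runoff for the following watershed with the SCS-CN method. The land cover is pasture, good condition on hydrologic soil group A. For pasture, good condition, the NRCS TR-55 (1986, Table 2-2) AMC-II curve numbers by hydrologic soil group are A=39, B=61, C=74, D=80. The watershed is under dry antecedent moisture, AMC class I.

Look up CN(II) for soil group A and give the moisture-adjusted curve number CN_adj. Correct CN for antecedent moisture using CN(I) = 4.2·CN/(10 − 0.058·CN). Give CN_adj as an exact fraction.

NRCS table: pasture, good condition, soil group A → CN(II) = 39
Adjust CN=39 to AMC I: 4.2·39/(10 − 0.058·39) → (819/5) ÷ (3869/500) = 81900/3869 ≈ 21.168

CN_adj = 81900/3869 ≈ 21.168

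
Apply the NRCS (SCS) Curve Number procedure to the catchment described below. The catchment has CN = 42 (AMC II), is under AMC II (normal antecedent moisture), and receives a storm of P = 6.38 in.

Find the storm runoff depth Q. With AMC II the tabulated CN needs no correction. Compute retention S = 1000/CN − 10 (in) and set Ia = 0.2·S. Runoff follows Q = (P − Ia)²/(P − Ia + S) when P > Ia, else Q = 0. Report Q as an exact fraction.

CN(II) = 42; AMC II needs no correction.
S = 1000/42 − 10 = 290/21 in ≈ 13.810 in
Ia = 0.2S: 0.2·13.810 = 2.762 in (exactly 58/21)
Since P=6.380 > Ia=2.762: effective rainfall P−Ia = 3799/1050 in
Q = (3799/1050)²/((3799/1050) + 290/21) = (14432401/1102500)/(18299/1050) = 497669/662550 in ≈ 0.751 in

Q = 497669/662550 in ≈ 0.751 in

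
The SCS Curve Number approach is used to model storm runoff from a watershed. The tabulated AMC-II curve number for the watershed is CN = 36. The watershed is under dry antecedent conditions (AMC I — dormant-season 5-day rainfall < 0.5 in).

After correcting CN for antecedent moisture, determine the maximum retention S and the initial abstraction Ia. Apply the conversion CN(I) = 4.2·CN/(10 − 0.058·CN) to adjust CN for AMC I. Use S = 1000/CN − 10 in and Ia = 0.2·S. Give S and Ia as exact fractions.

Adjust CN=36 to AMC I: 4.2·36/(10 − 0.058·36) → (756/5) ÷ (989/125) = 18900/989 ≈ 19.110
S = 1000/(18900/989) − 10 = 8000/189 in ≈ 42.328 in
Ia = 0.2S: 0.2·42.328 = 8.466 in (exactly 1600/189)

S = 8000/189 in ≈ 42.328 in; Ia = 1600/189 in ≈ 8.466 in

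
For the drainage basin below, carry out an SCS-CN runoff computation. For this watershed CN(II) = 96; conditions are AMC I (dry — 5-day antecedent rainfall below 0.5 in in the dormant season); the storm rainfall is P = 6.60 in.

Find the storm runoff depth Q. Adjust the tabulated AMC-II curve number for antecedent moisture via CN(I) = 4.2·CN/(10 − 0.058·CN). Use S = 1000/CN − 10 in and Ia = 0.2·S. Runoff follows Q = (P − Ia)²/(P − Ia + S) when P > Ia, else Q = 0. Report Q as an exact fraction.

CN(I) from CN(II)=96: (4.2·96)/(10 − 0.058·96) = 25200/277 ≈ 90.975
S = 1000/(25200/277) − 10 = 125/126 in ≈ 0.992 in
Ia = 0.2·(125/126) = 25/126 in ≈ 0.198 in
P − Ia = 6.600 − 0.198 = 4033/630 ≈ 6.402 in (> 0, runoff occurs)
Q = (4033/630)²/((4033/630) + 125/126) = (16265089/396900)/(2329/315) = 16265089/2934540 in ≈ 5.543 in

Q = 16265089/2934540 in ≈ 5.543 in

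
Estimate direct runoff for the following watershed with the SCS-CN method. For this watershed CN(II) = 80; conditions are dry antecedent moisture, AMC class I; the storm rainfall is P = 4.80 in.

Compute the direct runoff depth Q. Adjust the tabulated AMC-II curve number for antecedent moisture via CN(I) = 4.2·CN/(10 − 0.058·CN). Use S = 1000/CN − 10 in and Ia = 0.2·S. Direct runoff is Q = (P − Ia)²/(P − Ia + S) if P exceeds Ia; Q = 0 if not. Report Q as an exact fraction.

Dry (AMC I): CN(I) = 4.2·80/(10 − 0.058·80) = 336/(134/25) = 4200/67 ≈ 62.687
Max retention: S = 1000/(4200/67) − 10 = 125/21 in (≈ 5.952 in)
Ia = 0.2S: 0.2·5.952 = 1.190 in (exactly 25/21)
Excess rainfall: 4.800 − 1.190 = 3.610 in; P > Ia so Q > 0
Q: (379/105)² ÷ (1004/105) = 143641/105420 in (≈ 1.363 in)

Q = 143641/105420 in ≈ 1.363 in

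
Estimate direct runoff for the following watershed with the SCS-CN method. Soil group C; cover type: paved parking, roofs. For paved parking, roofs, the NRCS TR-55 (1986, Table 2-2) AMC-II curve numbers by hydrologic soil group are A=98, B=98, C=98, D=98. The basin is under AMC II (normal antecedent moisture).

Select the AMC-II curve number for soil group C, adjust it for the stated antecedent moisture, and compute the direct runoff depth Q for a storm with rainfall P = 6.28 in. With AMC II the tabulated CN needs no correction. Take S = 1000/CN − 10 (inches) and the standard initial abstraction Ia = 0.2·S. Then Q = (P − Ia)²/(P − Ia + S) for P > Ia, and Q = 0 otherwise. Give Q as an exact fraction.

NRCS table: paved parking, roofs, soil group C → CN(II) = 98
CN(II) = 98; AMC II needs no correction.
Max retention: S = 1000/98 − 10 = 10/49 in (≈ 0.204 in)
Initial abstraction Ia = S/5 = (10/49)/5 = 2/49 ≈ 0.041 in
Excess rainfall: 6.280 − 0.041 = 6.239 in; P > Ia so Q > 0
Q = (7643/1225)²/((7643/1225) + 10/49) = (58415449/1500625)/(7893/1225) = 58415449/9668925 in ≈ 6.042 in

Q = 58415449/9668925 in ≈ 6.042 in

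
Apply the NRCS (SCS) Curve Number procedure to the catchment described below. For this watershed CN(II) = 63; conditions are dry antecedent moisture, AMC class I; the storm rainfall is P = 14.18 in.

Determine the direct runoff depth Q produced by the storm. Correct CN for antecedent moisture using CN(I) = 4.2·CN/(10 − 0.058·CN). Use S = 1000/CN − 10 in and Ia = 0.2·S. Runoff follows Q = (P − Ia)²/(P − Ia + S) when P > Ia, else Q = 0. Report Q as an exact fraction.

Dry (AMC I): CN(I) = 4.2·63/(10 − 0.058·63) = (1323/5)/(3173/500) = 132300/3173 ≈ 41.696
Retention S: 1000/CN − 10 with CN=41.696 → S = 18500/1323 ≈ 13.983 in
Ia = 0.2S: 0.2·13.983 = 2.797 in (exactly 3700/1323)
Since P=14.180 > Ia=2.797: effective rainfall P−Ia = 753007/66150 in
Q: (753007/66150)² ÷ (1678007/66150) = 567019542049/111000163050 in (≈ 5.108 in)

Q = 567019542049/111000163050 in ≈ 5.108 in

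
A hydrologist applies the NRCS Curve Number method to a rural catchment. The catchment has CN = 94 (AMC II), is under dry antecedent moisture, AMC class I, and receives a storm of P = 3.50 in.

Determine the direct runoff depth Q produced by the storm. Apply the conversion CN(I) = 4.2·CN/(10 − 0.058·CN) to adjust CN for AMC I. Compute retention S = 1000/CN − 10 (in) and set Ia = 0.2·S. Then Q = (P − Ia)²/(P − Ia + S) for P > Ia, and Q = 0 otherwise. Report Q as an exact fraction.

Q = 4422609/2041774 in ≈ 2.166 in

Dry (AMC I): CN(I) = 4.2·94/(10 − 0.058·94) = (1974/5)/(1137/250) = 32900/379 ≈ 86.807
Retention S: 1000/CN − 10 with CN=86.807 → S = 500/329 ≈ 1.520 in
Initial abstraction Ia = S/5 = (500/329)/5 = 100/329 ≈ 0.304 in
Since P=3.500 > Ia=0.304: effective rainfall P−Ia = 2103/658 in
Runoff Q = (P−Ia)²/(P−Ia+S) = (3.196)²/(3.196+1.520) = 4422609/2041774 ≈ 2.166 in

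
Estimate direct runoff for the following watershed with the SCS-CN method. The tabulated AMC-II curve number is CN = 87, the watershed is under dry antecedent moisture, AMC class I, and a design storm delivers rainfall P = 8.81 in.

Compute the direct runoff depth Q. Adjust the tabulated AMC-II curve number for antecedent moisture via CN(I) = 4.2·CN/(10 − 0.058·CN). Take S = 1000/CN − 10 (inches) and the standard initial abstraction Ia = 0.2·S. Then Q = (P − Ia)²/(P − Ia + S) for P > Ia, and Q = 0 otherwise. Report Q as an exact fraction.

Dry (AMC I): CN(I) = 4.2·87/(10 − 0.058·87) = (1827/5)/(2477/500) = 182700/2477 ≈ 73.759
S = 1000/(182700/2477) − 10 = 6500/1827 in ≈ 3.558 in
Ia = 0.2S: 0.2·3.558 = 0.712 in (exactly 1300/1827)
Excess rainfall: 8.810 − 0.712 = 8.098 in; P > Ia so Q > 0
Runoff Q = (P−Ia)²/(P−Ia+S) = (8.098)²/(8.098+3.558) = 2189177690569/389075544900 ≈ 5.627 in

Q = 2189177690569/389075544900 in ≈ 5.627 in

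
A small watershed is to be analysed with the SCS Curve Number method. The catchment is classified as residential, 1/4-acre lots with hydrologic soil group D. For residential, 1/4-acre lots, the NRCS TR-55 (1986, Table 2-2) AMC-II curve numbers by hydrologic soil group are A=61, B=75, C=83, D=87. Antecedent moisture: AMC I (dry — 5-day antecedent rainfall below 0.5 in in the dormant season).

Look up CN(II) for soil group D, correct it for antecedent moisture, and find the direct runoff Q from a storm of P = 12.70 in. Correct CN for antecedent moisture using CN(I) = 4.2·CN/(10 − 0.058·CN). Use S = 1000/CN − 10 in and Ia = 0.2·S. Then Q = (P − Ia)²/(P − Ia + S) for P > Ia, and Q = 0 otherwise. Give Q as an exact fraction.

Q = 47973702841/5189209830 in ≈ 9.245 in

NRCS table: residential, 1/4-acre lots, soil group D → CN(II) = 87
CN(I) from CN(II)=87: (4.2·87)/(10 − 0.058·87) = 182700/2477 ≈ 73.759
S = 1000/(182700/2477) − 10 = 6500/1827 in ≈ 3.558 in
Ia = 0.2S: 0.2·3.558 = 0.712 in (exactly 1300/1827)
Excess rainfall: 12.700 − 0.712 = 11.988 in; P > Ia so Q > 0
Runoff Q = (P−Ia)²/(P−Ia+S) = (11.988)²/(11.988+3.558) = 47973702841/5189209830 ≈ 9.245 in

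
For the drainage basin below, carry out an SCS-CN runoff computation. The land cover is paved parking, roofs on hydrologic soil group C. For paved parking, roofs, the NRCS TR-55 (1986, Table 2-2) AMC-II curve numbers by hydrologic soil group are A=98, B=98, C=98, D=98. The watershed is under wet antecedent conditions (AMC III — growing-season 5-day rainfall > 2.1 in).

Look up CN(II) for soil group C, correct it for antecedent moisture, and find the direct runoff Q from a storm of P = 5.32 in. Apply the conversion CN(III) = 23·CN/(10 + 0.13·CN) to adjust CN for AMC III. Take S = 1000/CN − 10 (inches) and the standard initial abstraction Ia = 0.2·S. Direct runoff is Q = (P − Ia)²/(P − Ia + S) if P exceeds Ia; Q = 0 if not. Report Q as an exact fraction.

NRCS table: paved parking, roofs, soil group C → CN(II) = 98
CN(III) from CN(II)=98: (23·98)/(10 + 0.13·98) = 112700/1137 ≈ 99.120
S = 1000/(112700/1137) − 10 = 100/1127 in ≈ 0.089 in
Initial abstraction Ia = S/5 = (100/1127)/5 = 20/1127 ≈ 0.018 in
Excess rainfall: 5.320 − 0.018 = 5.302 in; P > Ia so Q > 0
Q: (149391/28175)² ÷ (151891/28175) = 22317670881/4279528925 in (≈ 5.215 in)

Q = 22317670881/4279528925 in ≈ 5.215 in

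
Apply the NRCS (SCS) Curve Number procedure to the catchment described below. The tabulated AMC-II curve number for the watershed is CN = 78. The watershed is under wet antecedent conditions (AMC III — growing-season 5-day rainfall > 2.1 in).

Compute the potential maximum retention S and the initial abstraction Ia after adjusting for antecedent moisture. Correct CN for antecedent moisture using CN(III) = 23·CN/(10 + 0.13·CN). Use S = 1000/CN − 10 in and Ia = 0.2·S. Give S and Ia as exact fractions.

S = 1100/897 in ≈ 1.226 in; Ia = 220/897 in ≈ 0.245 in

Wet (AMC III): CN(III) = 23·78/(10 + 0.13·78) = 1794/(1007/50) = 89700/1007 ≈ 89.076
Max retention: S = 1000/(89700/1007) − 10 = 1100/897 in (≈ 1.226 in)
Ia = 0.2S: 0.2·1.226 = 0.245 in (exactly 220/897)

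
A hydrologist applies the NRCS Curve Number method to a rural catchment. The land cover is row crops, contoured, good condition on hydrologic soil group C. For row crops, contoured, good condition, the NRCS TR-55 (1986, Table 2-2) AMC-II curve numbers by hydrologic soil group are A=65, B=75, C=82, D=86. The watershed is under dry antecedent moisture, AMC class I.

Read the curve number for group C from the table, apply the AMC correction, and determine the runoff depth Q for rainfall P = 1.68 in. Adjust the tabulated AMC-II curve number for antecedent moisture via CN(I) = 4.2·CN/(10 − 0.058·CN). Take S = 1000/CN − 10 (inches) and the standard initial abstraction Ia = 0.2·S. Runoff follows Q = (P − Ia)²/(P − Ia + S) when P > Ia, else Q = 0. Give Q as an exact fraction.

NRCS table: row crops, contoured, good condition, soil group C → CN(II) = 82
Adjust CN=82 to AMC I: 4.2·82/(10 − 0.058·82) → (1722/5) ÷ (1311/250) = 28700/437 ≈ 65.675
S = 1000/(28700/437) − 10 = 1500/287 in ≈ 5.226 in
Ia = 0.2·(1500/287) = 300/287 in ≈ 1.045 in
P − Ia = 1.680 − 1.045 = 4554/7175 ≈ 0.635 in (> 0, runoff occurs)
Q: (4554/7175)² ÷ (42054/7175) = 3456486/50289575 in (≈ 0.069 in)

Q = 3456486/50289575 in ≈ 0.069 in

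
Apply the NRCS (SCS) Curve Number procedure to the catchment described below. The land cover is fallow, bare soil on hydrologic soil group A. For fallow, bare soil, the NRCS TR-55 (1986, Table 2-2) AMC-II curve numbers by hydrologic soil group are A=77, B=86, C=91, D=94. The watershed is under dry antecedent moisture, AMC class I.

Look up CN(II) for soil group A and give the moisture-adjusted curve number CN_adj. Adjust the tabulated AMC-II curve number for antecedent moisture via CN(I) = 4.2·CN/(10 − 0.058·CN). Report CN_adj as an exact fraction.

NRCS table: fallow, bare soil, soil group A → CN(II) = 77
CN(I) from CN(II)=77: (4.2·77)/(10 − 0.058·77) = 161700/2767 ≈ 58.439

CN_adj = 161700/2767 ≈ 58.439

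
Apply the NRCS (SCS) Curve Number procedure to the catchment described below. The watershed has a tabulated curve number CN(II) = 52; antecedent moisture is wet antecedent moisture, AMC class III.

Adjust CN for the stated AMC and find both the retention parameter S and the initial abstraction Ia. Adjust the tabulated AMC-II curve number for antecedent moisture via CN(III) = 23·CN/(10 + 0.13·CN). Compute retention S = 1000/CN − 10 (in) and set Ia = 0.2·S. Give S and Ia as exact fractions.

S = 1200/299 in ≈ 4.013 in; Ia = 240/299 in ≈ 0.803 in

Wet (AMC III): CN(III) = 23·52/(10 + 0.13·52) = 1196/(419/25) = 29900/419 ≈ 71.360
Max retention: S = 1000/(29900/419) − 10 = 1200/299 in (≈ 4.013 in)
Ia = 0.2S: 0.2·4.013 = 0.803 in (exactly 240/299)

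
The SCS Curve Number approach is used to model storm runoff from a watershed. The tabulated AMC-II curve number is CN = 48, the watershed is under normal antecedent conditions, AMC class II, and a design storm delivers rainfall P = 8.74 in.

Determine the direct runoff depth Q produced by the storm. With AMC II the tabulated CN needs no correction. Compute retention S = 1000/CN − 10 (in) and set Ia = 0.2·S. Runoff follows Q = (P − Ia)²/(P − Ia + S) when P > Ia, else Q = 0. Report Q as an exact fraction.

Q = 486098/195825 in ≈ 2.482 in

CN(II) = 48; AMC II needs no correction.
S = 1000/48 − 10 = 65/6 in ≈ 10.833 in
Initial abstraction Ia = S/5 = (65/6)/5 = 13/6 ≈ 2.167 in
Excess rainfall: 8.740 − 2.167 = 6.573 in; P > Ia so Q > 0
Q = (493/75)²/((493/75) + 65/6) = (243049/5625)/(2611/150) = 486098/195825 in ≈ 2.482 in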